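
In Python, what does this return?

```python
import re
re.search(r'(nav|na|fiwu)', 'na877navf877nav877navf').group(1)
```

'na'

`re.search` scans for the first position where the pattern succeeds.
The match spans [0:2] → 'na'.
Captured: group 1 = 'na'.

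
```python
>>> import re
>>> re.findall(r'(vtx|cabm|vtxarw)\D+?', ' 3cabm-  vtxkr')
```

Matches: at [2:7] match 'cabm-', group 1 = 'cabm'; at [9:13] match 'vtxk', group 1 = 'vtx'.
Because there's exactly one group, `findall` drops the full match and keeps group 1 from each hit.

['cabm', 'vtx']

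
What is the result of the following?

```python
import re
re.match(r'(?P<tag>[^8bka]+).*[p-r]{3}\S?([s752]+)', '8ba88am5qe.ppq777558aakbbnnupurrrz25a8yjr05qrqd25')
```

This matches one or more of any character except [8bka] (captured as 'tag'); then zero or more of any character, then exactly 3 of a character in [p-r], then optionally a non-whitespace character; then one or more of one of [s752] (captured).
`re.match` only tries the pattern at the start of the string.
Here the pattern fails at index 0, so the call returns None.

None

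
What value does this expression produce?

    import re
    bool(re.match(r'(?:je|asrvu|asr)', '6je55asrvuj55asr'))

False

`match` is anchored at position 0; if the pattern doesn't fit there, it returns None.
Here the pattern fails at index 0, so the call returns None, and `bool(None)` is False.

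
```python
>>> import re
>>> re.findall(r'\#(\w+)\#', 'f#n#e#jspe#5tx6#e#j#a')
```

['n', 'jspe', 'e']

Scanning left to right: at [1:4] match '#n#', group 1 = 'n'; at [5:11] match '#jspe#', group 1 = 'jspe'; at [15:18] match '#e#', group 1 = 'e'.
`findall` collects group 1 from each match (3 total).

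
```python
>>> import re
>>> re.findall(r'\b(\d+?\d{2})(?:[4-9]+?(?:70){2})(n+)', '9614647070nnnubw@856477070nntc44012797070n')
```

[('961', 'nnn'), ('856', 'nn')]

The pattern matches a word boundary (`\b`, zero-width); then one or more of a digit (lazy), then exactly 2 of a digit (captured); then one or more of a character in [4-9] (lazy), then the literal '70' repeated 2 times (non-capturing group); then one or more of a literal 'n' (captured).
Lazy quantifiers expand one character at a time until the remainder of the pattern can match.
Scanning left to right: at [0:13] match '9614647070nnn', groups = ('961', 'nnn'); at [17:28] match '856477070nn', groups = ('856', 'nn').
2 groups means each result is a tuple of 2 captured strings — 2 here.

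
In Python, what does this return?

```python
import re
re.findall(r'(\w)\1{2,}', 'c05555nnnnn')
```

['5', 'n']

After group 1 captures some text, `\1` only succeeds where that same text appears again.
Scanning left to right: at [2:6] match '5555', group 1 = '5'; at [6:11] match 'nnnnn', group 1 = 'n'.
With a single group, `findall` returns only what that group captured — 2 items.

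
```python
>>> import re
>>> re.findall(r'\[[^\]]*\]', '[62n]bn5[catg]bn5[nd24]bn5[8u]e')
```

['[62n]', '[catg]', '[nd24]', '[8u]']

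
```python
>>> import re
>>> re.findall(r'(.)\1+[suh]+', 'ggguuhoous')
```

['g', 'o']

The backreference `\1` re-matches whatever the first group consumed, character for character.
Walking the string: at [0:6] match 'ggguuh', group 1 = 'g'; at [6:10] match 'oous', group 1 = 'o'.
With a single group, `findall` returns only what that group captured — 2 items.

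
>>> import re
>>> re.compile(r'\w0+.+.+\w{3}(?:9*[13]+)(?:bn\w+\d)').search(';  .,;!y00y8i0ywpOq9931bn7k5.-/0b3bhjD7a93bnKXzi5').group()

'y00y8i0ywpOq9931bn7k5.-/0b3bhjD7a93bnKXzi5'

The pattern matches a word character, then one or more of a literal '0', then one or more of any character; then one or more of any character, then exactly 3 of a word character; then zero or more of the literal '9', then one or more of one of [13] (non-capturing group); then the literal 'bn', then one or more of a word character, then a digit (non-capturing group).
The match spans [7:49] → 'y00y8i0ywpOq9931bn7k5.-/0b3bhjD7a93bnKXzi5'.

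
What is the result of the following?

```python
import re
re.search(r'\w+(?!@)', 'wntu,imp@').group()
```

'wntu'

A negative assertion filters positions out without eating any characters.
`re.search` scans for the first position where the pattern succeeds.
The match spans [0:4] → 'wntu'.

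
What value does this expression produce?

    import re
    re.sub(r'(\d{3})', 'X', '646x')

'Xx'

This matches exactly 3 of a digit (captured).
Matches: at [0:3] → '646'.
Every occurrence is swapped for 'X'.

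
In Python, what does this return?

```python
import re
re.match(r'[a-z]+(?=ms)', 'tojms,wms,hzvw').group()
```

`match` is anchored at position 0; if the pattern doesn't fit there, it returns None.
The match spans [0:3] → 'toj'.

'toj'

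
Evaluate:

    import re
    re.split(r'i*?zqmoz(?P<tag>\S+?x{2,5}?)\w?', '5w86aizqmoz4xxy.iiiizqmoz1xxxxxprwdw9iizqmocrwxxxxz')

['5w86a', '4xx', '.', '1xx', 'xxprwdw9iizqmocrwxxxxz']

Lazy quantifiers expand one character at a time until the remainder of the pattern can match.
`re.split` interleaves the captured-group text with the surrounding fragments.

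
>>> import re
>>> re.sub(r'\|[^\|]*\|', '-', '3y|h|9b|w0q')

'3y-9b|w0q'

Matches: at [2:5] → '|h|'.
`sub` substitutes '-' at each match site.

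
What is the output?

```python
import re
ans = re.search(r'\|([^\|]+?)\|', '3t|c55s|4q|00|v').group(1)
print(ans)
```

c55s

The match spans [2:8] → '|c55s|'.
Captured: group 1 = 'c55s'.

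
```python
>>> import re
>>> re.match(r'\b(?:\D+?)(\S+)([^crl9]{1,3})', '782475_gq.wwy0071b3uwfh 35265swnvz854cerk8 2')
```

With `match`, the pattern is implicitly anchored at the beginning.
Here the string doesn't start with a match, so the call returns None.

None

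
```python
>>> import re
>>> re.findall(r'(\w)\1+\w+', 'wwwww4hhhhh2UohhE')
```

['w']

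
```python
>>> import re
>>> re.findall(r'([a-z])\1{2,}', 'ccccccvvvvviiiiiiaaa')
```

['c', 'v', 'i', 'a']

A backreference is literal: `\1` must see the identical characters the first group matched.
Walking the string: at [0:6] match 'cccccc', group 1 = 'c'; at [6:11] match 'vvvvv', group 1 = 'v'; at [11:17] match 'iiiiii', group 1 = 'i'; at [17:20] match 'aaa', group 1 = 'a'.
One capturing group, so `findall` returns just the captured substring from each match — 4 in all.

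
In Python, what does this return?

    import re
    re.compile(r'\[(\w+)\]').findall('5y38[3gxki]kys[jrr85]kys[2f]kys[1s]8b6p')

['3gxki', 'jrr85', '2f', '1s']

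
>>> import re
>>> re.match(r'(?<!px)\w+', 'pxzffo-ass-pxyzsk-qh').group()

'pxzffo'

`match` is anchored at position 0; if the pattern doesn't fit there, it returns None.
The match spans [0:6] → 'pxzffo'.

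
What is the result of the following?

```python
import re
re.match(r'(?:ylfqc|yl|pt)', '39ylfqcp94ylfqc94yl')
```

`re.match` only tries the pattern at the start of the string.
Here position 0 doesn't satisfy it, so the call returns None.

None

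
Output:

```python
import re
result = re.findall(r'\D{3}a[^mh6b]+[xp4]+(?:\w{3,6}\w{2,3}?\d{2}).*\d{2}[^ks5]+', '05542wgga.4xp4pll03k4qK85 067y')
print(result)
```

['wgga.4xp4pll03k4qK85 067y']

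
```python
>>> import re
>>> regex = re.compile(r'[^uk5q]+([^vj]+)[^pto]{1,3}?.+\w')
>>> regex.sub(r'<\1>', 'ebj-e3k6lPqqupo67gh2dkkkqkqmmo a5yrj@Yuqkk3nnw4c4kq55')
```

'<k6lPqqupo67gh2dkkkqkqmmo a5yr>'

This matches one or more of any character except [uk5q]; then one or more of any character except [vj] (captured); then 1 to 3 of any character except [pto] (lazy), then one or more of any character, then a word character.
Matches: at [0:53] → 'ebj-e3k6lPqqupo67gh2dkkkqkqmmo a5yrj@Yuqkk3nnw4c4kq55'.
Each match is replaced using the text its own group 1 captured.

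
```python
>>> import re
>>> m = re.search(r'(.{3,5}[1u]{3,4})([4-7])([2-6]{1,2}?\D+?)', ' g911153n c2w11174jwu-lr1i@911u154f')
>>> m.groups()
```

The pattern matches 3 to 5 of any character, then 3 to 4 of one of [1u] (captured); then a character in [4-7] (captured); then 1 to 2 of a character in [2-6] (lazy), then one or more of a non-digit (lazy) (captured).
`re.search` tries every starting position until one works.
The match spans [0:9] → ' g911153n'.
Captured: group 1 = ' g9111', group 2 = '5', group 3 = '3n'.

(' g9111', '5', '3n')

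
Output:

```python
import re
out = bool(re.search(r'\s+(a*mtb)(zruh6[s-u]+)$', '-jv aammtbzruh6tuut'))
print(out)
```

False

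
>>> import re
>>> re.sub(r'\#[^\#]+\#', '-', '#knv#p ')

'-p '

Matches: at [0:5] → '#knv#'.
Each match is replaced by '-'.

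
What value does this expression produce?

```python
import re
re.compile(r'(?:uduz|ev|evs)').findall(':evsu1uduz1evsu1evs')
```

`|` is ordered: at each position the engine commits to the first alternative that works.
Scanning left to right: at [1:3] → 'ev'; at [6:10] → 'uduz'; at [11:13] → 'ev'; at [16:18] → 'ev'.
No capturing groups, so `findall` returns the 4 full match strings.

['ev', 'uduz', 'ev', 'ev']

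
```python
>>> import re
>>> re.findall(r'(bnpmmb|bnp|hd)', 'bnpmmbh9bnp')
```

The regex engine tests alternatives in the order written; an earlier branch that matches wins even if a later one would match more.
`findall` collects group 1 from each match (2 total).

['bnpmmb', 'bnp']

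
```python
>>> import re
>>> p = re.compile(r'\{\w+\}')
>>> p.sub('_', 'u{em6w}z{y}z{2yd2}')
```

Matches: at [1:7] → '{em6w}'; at [8:11] → '{y}'; at [12:18] → '{2yd2}'.
Every occurrence is swapped for '_'.

'u_z_z_'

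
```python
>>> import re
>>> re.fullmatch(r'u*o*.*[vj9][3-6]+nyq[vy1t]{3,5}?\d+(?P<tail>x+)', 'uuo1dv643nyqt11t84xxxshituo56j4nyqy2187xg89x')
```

None

`fullmatch` succeeds only if the pattern covers the string from start to end.
Here the string isn't matched end-to-end, so the call returns None.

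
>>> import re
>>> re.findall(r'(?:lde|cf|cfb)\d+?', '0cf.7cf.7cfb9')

Scanning left to right: at [9:13] → 'cfb9'.
With no groups in the pattern, `findall` gives back each whole match — 1 here.

['cfb9']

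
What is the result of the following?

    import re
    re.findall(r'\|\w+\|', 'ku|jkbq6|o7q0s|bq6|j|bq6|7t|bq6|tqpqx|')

['|jkbq6|', '|bq6|', '|bq6|', '|bq6|']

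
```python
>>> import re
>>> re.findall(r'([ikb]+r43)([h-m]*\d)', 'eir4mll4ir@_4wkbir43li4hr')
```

[('kbir43', 'li4')]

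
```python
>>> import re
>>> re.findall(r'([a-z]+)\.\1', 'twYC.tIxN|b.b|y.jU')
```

`\1` is not a pattern — it's the concrete string captured by group 1, re-applied verbatim.
`findall` collects group 1 from the one match (1 total).

['b']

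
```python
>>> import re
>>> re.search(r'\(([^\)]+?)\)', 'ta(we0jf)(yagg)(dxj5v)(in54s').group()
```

'(we0jf)'

`re.search` tries every starting position until one works.
The match spans [2:9] → '(we0jf)'.
Captured: group 1 = 'we0jf'.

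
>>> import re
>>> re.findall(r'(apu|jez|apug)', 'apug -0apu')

['apu', 'apu']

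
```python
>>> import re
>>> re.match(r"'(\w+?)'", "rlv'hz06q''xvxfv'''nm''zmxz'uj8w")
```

None

`match` is anchored at position 0; if the pattern doesn't fit there, it returns None.
Here position 0 doesn't satisfy it, so the call returns None.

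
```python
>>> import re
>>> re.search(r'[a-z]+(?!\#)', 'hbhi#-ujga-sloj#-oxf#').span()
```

`(?!…)`/`(?<!…)` only lets a position through if the neighbouring text does NOT match; no characters are consumed.
`re.search` scans for the first position where the pattern succeeds.
The match spans [0:3] → 'hbh'.

(0, 3)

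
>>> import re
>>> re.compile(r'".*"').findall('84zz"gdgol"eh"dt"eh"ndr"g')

['"gdgol"eh"dt"eh"ndr"']

With no groups in the pattern, `findall` gives back each whole match — 1 here.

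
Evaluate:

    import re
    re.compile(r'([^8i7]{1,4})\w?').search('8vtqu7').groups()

('vtqu',)

The match spans [1:6] → 'vtqu7'.
Captured: group 1 = 'vtqu'.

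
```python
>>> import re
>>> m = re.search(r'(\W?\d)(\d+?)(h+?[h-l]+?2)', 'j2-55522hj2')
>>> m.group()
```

'-55522hj2'

The pattern matches optionally a non-word character, then a digit (captured); then one or more of a digit (lazy) (captured); then one or more of a literal 'h' (lazy), then one or more of a character in [h-l] (lazy), then the literal '2' (captured).
`re.search` scans for the first position where the pattern succeeds.
The match spans [2:11] → '-55522hj2'.
Captured: group 1 = '-5', group 2 = '5522', group 3 = 'hj2'.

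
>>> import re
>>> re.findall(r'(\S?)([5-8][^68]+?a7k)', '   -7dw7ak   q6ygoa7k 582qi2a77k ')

2 groups means the one result is a tuple of 2 captured strings — 1 here.

[('q', '6ygoa7k')]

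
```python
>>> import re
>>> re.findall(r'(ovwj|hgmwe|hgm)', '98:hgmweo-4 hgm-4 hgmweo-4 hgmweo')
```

['hgmwe', 'hgm', 'hgmwe', 'hgmwe']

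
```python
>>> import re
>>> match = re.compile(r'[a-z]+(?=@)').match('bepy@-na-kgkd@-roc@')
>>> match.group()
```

'bepy'

The positive lookaround only admits positions where the adjacent text matches; those characters stay outside the span.
`re.match` only tries the pattern at the start of the string.
The match spans [0:4] → 'bepy'.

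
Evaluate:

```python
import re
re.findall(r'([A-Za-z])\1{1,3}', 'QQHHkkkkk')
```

`\1` has to match the exact text group 1 already captured.
`findall` collects group 1 from each match (3 total).

['Q', 'H', 'k']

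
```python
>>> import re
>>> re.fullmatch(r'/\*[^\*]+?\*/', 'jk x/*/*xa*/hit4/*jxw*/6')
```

None

`re.fullmatch` is like wrapping the pattern in `^…$` (in single-line mode).
Here there's no way to consume every character, so the call returns None.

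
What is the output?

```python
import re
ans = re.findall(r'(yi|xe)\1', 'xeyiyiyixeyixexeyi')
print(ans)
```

`\1` is not a pattern — it's the concrete string captured by group 1, re-applied verbatim.
Because there's exactly one group, `findall` drops the full match and keeps group 1 from each hit.

['yi', 'xe']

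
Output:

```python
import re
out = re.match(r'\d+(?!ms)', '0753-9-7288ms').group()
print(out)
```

0753

`match` is anchored at position 0; if the pattern doesn't fit there, it returns None.
The match spans [0:4] → '0753'.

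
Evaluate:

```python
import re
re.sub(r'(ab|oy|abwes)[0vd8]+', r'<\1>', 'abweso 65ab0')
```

`\1` in the replacement pulls in group 1's text for each match.

'abweso 65<ab>'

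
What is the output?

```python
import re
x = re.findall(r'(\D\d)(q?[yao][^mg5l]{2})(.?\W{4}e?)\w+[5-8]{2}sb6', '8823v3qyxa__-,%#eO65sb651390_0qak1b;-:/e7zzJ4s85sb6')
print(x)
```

[('_0', 'qak1', 'b;-:/e')]

Pattern: a non-digit, then a digit (captured); then optionally a literal 'q', then one of [yao], then exactly 2 of any character except [mg5l] (captured); then optionally any character, then exactly 4 of a non-word character, then optionally the literal 'e' (captured); then one or more of a word character, then exactly 2 of a character in [5-8], then the literal 'sb6'.
Walking the string: at [28:51] match '_0qak1b;-:/e7zzJ4s85sb6', groups = ('_0', 'qak1', 'b;-:/e').
3 groups means the one result is a tuple of 3 captured strings — 1 here.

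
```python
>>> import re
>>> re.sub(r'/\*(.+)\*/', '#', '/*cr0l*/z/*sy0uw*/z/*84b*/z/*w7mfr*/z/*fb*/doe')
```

'#doe'

Matches: at [0:43] → '/*cr0l*/z/*sy0uw*/z/*84b*/z/*w7mfr*/z/*fb*/'.
`sub` substitutes '#' at each match site.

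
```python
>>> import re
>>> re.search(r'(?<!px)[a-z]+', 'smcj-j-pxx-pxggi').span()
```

(0, 4)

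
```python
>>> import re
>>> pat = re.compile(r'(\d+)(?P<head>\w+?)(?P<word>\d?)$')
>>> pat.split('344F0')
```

['', '344', 'F', '0', '']

With the lazy modifier that quantifier settles for the fewest repetitions that let the rest of the pattern succeed (the atoms after it are unaffected and can still be greedy).
Because the pattern has a capturing group, `split` also inserts each captured text between the pieces.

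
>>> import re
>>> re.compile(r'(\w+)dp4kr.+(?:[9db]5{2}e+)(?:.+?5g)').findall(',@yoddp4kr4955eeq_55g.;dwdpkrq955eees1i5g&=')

This matches one or more of a word character (captured); then the literal 'dp4', then the literal 'kr', then one or more of any character; then one of [9db], then exactly 2 of the literal '5', then one or more of a literal 'e' (non-capturing group); then one or more of any character (lazy), then the literal '5g' (non-capturing group).
Matches: at [2:41] match 'yoddp4kr4955eeq_55g.;dwdpkrq955eees1i5g', group 1 = 'yod'.
One capturing group, so `findall` returns just the captured substring from the one match — 1 in all.

['yod']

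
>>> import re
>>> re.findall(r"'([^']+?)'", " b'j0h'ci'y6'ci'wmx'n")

`findall` collects group 1 from each match (3 total).

['j0h', 'y6', 'wmx']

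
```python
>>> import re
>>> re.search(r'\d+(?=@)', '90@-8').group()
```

'90'

The positive lookaround only admits positions where the adjacent text matches; those characters stay outside the span.
`re.search` tries every starting position until one works.
The match spans [0:2] → '90'.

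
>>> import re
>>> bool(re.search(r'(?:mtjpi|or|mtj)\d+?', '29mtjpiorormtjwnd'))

False

`re.search` tries every starting position until one works.
Here the pattern never matches, so the call returns None, and `bool(None)` is False.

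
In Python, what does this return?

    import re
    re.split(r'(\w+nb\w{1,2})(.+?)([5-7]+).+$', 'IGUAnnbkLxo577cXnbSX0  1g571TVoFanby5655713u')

['', 'IGUAnnbkLxo577cXnbSX', '0  1g', '57', '']

Pattern: one or more of a word character, then the literal 'nb', then 1 to 2 of a word character (captured); then one or more of any character (lazy) (captured); then one or more of a character in [5-7] (captured); then one or more of any character; then anchored at the end.
A `+?`/`*?`/`{m,n}?` starts at its minimum and grows only as far as needed for what follows to match.
Matches to split on: at [0:44] → 'IGUAnnbkLxo577cXnbSX0  1g571TVoFanby5655713u'.
With a capturing group present, the delimiter's captured portion is kept in the result list.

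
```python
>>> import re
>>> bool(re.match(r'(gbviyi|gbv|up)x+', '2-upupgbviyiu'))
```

False

With `match`, the pattern is implicitly anchored at the beginning.
Here the pattern fails at index 0, so the call returns None, and `bool(None)` is False.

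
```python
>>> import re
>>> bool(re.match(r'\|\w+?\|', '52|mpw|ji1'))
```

`re.match` only tries the pattern at the start of the string.
Here the pattern fails at index 0, so the call returns None, and `bool(None)` is False.

False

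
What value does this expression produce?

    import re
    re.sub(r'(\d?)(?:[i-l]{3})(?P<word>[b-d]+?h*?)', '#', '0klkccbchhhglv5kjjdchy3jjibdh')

Pattern: optionally a digit (captured); then exactly 3 of a character in [i-l] (non-capturing group); then one or more of a character in [b-d] (lazy), then zero or more of the literal 'h' (lazy) (captured as 'word').
Because the quantifier is non-greedy, it stops expanding at the earliest point where the rest of the pattern can succeed.
Matches: at [0:5] → '0klkc'; at [14:19] → '5kjjd'; at [22:27] → '3jjib'.
`sub` substitutes '#' at each match site.

'#cbchhhglv#chy#dh'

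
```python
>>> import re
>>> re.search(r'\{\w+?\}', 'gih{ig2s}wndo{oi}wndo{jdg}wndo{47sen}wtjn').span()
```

(3, 9)

Unlike `match`, `search` isn't anchored — it looks for the pattern anywhere in the string.
The match spans [3:9] → '{ig2s}'.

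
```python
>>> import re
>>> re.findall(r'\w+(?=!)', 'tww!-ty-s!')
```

['tww', 's']

The `(?=…)`/`(?<=…)` assertion just peeks at neighbouring text; it doesn't advance the match position.
No capturing groups, so `findall` returns the 2 full match strings.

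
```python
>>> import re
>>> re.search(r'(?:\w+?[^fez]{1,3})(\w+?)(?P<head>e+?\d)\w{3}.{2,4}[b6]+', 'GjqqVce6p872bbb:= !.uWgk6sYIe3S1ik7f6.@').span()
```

(0, 15)

Pattern: one or more of a word character (lazy), then 1 to 3 of any character except [fez] (non-capturing group); then one or more of a word character (lazy) (captured); then one or more of a literal 'e' (lazy), then a digit (captured as 'head'); then exactly 3 of a word character, then 2 to 4 of any character, then one or more of one of [b6].
`search` walks the string left to right and returns the first match it finds.
The match spans [0:15] → 'GjqqVce6p872bbb'.
Captured: group 1 = 'Vc', group 2 = 'e6'.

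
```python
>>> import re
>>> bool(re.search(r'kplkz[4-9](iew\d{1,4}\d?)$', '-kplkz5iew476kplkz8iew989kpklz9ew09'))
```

False

The pattern matches the literal 'kp', then the literal 'lkz', then a character in [4-9]; then the literal 'iew', then 1 to 4 of a digit, then optionally a digit (captured); then anchored at the end.
`search` walks the string left to right and returns the first match it finds.
Here no position works, so the call returns None, and `bool(None)` is False.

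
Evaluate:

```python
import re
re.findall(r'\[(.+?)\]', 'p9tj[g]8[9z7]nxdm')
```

A non-greedy quantifier consumes as few characters as it can — just enough that the remainder of the pattern still matches from where it stops; whatever follows it matches normally.
Walking the string: at [4:7] match '[g]', group 1 = 'g'; at [8:13] match '[9z7]', group 1 = '9z7'.
`findall` collects group 1 from each match (2 total).

['g', '9z7']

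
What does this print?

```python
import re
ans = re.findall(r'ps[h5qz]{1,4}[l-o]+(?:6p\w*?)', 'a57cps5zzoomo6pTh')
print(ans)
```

The `?` after the quantifier makes it lazy — it takes as little as possible before letting the rest of the pattern try.
With no groups in the pattern, `findall` gives back each whole match — 1 here.

['ps5zzoomo6p']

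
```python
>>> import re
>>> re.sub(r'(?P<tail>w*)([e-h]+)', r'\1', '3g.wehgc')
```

The pattern matches zero or more of a literal 'w' (captured as 'tail'); then one or more of a character in [e-h] (captured).
Matches: at [1:2] → 'g'; at [3:7] → 'wehg'.
The replacement refers to a captured group, so each match is rewritten using its own captured text.

'3.wc'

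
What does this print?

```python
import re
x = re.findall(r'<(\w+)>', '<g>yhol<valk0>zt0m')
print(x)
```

['g', 'valk0']

With a single group, `findall` returns only what that group captured — 2 items.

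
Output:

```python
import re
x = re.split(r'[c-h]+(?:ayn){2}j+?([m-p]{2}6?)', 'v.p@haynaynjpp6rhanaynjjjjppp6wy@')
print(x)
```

Pattern: one or more of a character in [c-h], then the literal 'ayn' repeated 2 times, then one or more of the literal 'j' (lazy); then exactly 2 of a character in [m-p], then optionally a literal '6' (captured).
Matches to split on: at [4:15] → 'haynaynjpp6'.
With a capturing group present, the delimiter's captured portion is kept in the result list.

['v.p@', 'pp6', 'rhanaynjjjjppp6wy@']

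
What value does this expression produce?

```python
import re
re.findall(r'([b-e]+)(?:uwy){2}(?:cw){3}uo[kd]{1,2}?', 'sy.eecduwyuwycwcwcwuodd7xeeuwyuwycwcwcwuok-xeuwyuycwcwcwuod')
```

['eecd', 'ee']

Pattern: one or more of a character in [b-e] (captured); then the literal 'uwy' repeated 2 times, then the literal 'cw' repeated 3 times; then the literal 'uo', then 1 to 2 of one of [kd] (lazy).
Scanning left to right: at [3:22] match 'eecduwyuwycwcwcwuod', group 1 = 'eecd'; at [25:42] match 'eeuwyuwycwcwcwuok', group 1 = 'ee'.
One capturing group, so `findall` returns just the captured substring from each match — 2 in all.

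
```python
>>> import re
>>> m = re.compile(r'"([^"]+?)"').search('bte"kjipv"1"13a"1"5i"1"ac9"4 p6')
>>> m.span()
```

(3, 10)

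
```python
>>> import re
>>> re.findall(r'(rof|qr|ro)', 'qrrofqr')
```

['qr', 'rof', 'qr']

`|` is ordered: at each position the engine commits to the first alternative that works.
Scanning left to right: at [0:2] match 'qr', group 1 = 'qr'; at [2:5] match 'rof', group 1 = 'rof'; at [5:7] match 'qr', group 1 = 'qr'.
Because there's exactly one group, `findall` drops the full match and keeps group 1 from each hit.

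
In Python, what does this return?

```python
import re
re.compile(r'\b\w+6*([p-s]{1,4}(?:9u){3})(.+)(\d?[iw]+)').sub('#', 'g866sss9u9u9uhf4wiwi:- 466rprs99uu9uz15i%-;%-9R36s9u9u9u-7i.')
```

Pattern: a word boundary (`\b`, zero-width); then one or more of a word character, then zero or more of a literal '6'; then 1 to 4 of a character in [p-s], then the literal '9u' repeated 3 times (captured); then one or more of any character (captured); then optionally a digit, then one or more of one of [iw] (captured).
Each match is replaced by '#'.

'#.'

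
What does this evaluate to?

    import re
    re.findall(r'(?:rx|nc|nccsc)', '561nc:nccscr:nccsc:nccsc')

Alternation tries branches left to right and keeps the first one that lets the overall match succeed at that position.
Since nothing is captured, `findall` lists the 4 matched substrings directly.

['nc', 'nc', 'nc', 'nc']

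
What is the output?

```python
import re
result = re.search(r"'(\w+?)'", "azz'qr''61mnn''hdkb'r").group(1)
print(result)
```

The match spans [3:7] → "'qr'".
Captured: group 1 = 'qr'.

qr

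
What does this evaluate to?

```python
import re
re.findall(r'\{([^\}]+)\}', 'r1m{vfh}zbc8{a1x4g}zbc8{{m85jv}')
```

Scanning left to right: at [3:8] match '{vfh}', group 1 = 'vfh'; at [12:19] match '{a1x4g}', group 1 = 'a1x4g'; at [23:31] match '{{m85jv}', group 1 = '{m85jv'.
One capturing group, so `findall` returns just the captured substring from each match — 3 in all.

['vfh', 'a1x4g', '{m85jv']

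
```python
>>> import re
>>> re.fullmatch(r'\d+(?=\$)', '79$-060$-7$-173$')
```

None

Lookahead/lookbehind check context without consuming it, so the matched span excludes the asserted characters.
For `fullmatch`, every character of the input must be accounted for by the pattern.
Here the pattern can't cover the whole string, so the call returns None.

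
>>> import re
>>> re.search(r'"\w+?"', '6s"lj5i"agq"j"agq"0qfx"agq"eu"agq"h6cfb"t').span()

(2, 8)

Unlike `match`, `search` isn't anchored — it looks for the pattern anywhere in the string.
The match spans [2:8] → '"lj5i"'.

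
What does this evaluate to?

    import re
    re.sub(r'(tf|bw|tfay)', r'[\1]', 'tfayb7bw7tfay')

'[tf]ayb7[bw]7[tf]ay'

The regex engine tests alternatives in the order written; an earlier branch that matches wins even if a later one would match more.
Each match is replaced using the text its own group 1 captured.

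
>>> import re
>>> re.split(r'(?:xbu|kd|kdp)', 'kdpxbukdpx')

Branches in `(...|...)` are attempted left-to-right; the first branch that allows the whole pattern to succeed is taken.
Each match becomes a cut point; 4 segments remain.

['', 'p', '', 'px']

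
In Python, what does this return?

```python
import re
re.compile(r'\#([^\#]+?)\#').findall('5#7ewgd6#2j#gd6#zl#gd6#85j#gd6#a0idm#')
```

One capturing group, so `findall` returns just the captured substring from each match — 4 in all.

['7ewgd6', 'gd6', 'gd6', 'gd6']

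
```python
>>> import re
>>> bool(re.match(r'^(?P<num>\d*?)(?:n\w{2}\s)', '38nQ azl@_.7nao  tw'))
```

Pattern: anchored at the start of the string; then zero or more of a digit (lazy) (captured as 'num'); then the literal 'n', then exactly 2 of a word character, then whitespace (non-capturing group).
With `match`, the pattern is implicitly anchored at the beginning.
Here the string doesn't start with a match, so the call returns None, and `bool(None)` is False.

False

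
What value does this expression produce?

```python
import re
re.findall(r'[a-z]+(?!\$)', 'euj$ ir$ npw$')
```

['eu', 'i', 'np']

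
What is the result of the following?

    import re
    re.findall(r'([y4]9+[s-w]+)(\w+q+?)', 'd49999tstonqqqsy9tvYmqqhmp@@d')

[('49999tst', 'onqqqsy9tvYmqq')]

The pattern matches one of [y4], then one or more of a literal '9', then one or more of a character in [s-w] (captured); then one or more of a word character, then one or more of the literal 'q' (lazy) (captured).
Scanning left to right: at [1:23] match '49999tstonqqqsy9tvYmqq', groups = ('49999tst', 'onqqqsy9tvYmqq').
Multiple groups make `findall` return tuples — one 2-tuple for the one match.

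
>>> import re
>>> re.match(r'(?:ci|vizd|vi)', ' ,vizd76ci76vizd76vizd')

`match` is anchored at position 0; if the pattern doesn't fit there, it returns None.
Here the pattern fails at index 0, so the call returns None.

None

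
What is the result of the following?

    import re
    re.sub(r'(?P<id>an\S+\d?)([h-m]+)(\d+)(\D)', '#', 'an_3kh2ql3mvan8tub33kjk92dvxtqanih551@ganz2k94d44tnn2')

The pattern matches the literal 'an', then one or more of a non-whitespace character, then optionally a digit (captured as 'id'); then one or more of a character in [h-m] (captured); then one or more of a digit (captured); then a non-digit (captured).
Matches: at [0:47] → 'an_3kh2ql3mvan8tub33kjk92dvxtqanih551@ganz2k94d'.
Each match is replaced by '#'.

'#44tnn2'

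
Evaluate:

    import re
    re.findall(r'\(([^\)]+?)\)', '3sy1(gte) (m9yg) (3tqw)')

One capturing group, so `findall` returns just the captured substring from each match — 3 in all.

['gte', 'm9yg', '3tqw']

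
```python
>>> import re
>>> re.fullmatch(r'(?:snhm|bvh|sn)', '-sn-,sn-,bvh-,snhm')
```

`fullmatch` succeeds only if the pattern covers the string from start to end.
Here there's no way to consume every character, so the call returns None.

None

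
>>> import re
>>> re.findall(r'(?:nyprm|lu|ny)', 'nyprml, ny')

Alternation tries branches left to right and keeps the first one that lets the overall match succeed at that position.
No capturing groups, so `findall` returns the 2 full match strings.

['nyprm', 'ny']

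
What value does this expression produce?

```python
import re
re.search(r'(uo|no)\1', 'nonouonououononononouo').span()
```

A backreference is literal: `\1` must see the identical characters the first group matched.
`search` walks the string left to right and returns the first match it finds.
The match spans [0:4] → 'nono'.
Captured: group 1 = 'no'.

(0, 4)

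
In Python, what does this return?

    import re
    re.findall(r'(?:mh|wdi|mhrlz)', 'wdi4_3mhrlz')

['wdi', 'mh']

Alternation isn't longest-match — the leftmost alternative that fits at this position is chosen.
Since nothing is captured, `findall` lists the 2 matched substrings directly.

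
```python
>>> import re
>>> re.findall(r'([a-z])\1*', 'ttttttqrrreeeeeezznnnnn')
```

['t', 'q', 'r', 'e', 'z', 'n']

After group 1 captures some text, `\1` only succeeds where that same text appears again.
Scanning left to right: at [0:6] match 'tttttt', group 1 = 't'; at [6:7] match 'q', group 1 = 'q'; at [7:10] match 'rrr', group 1 = 'r'; at [10:16] match 'eeeeee', group 1 = 'e'; at [16:18] match 'zz', group 1 = 'z'; ….
Because there's exactly one group, `findall` drops the full match and keeps group 1 from each hit.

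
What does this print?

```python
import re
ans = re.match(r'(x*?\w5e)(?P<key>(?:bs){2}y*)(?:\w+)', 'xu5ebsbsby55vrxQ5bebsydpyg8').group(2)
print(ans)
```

bsbs

Pattern: zero or more of a literal 'x' (lazy), then a word character, then the literal '5e' (captured); then the literal 'bs' repeated 2 times, then zero or more of a literal 'y' (captured as 'key'); then one or more of a word character (non-capturing group).
`re.match` won't scan ahead — the pattern has to work from the very first character.
The match spans [0:27] → 'xu5ebsbsby55vrxQ5bebsydpyg8'.
Captured: group 1 = 'xu5e', group 2 = 'bsbs'.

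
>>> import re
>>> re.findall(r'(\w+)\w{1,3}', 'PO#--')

This matches one or more of a word character (captured); then 1 to 3 of a word character.
With a single group, `findall` returns only what that group captured — 1 item.

['P']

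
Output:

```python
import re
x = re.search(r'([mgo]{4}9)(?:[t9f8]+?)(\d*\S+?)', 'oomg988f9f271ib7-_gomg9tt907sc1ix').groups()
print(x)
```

('oomg9', '8f')

The match spans [0:8] → 'oomg988f'.
Captured: group 1 = 'oomg9', group 2 = '8f'.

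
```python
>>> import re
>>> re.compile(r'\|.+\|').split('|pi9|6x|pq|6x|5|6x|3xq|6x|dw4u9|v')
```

['', 'v']

The string is cut at each match, leaving 2 pieces.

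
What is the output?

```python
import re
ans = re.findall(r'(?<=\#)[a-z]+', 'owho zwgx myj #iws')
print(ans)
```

The `(?=…)`/`(?<=…)` assertion just peeks at neighbouring text; it doesn't advance the match position.
Matches: at [15:18] → 'iws'.
With no groups in the pattern, `findall` gives back each whole match — 1 here.

['iws']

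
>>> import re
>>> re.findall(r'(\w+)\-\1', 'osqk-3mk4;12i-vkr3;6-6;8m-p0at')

['6']

A backreference is literal: `\1` must see the identical characters the first group matched.
Because there's exactly one group, `findall` drops the full match and keeps group 1 from the one hit.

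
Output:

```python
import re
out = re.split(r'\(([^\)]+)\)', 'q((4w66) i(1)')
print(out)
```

['q', '(4w66', ' i', '1', '']

Matches to split on: at [1:8] → '((4w66)'; at [10:13] → '(1)'.
Because the pattern has a capturing group, `split` also inserts each captured text between the pieces.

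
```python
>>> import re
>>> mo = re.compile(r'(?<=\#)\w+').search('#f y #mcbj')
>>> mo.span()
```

The `(?=…)`/`(?<=…)` assertion just peeks at neighbouring text; it doesn't advance the match position.
`re.search` tries every starting position until one works.
The match spans [1:2] → 'f'.

(1, 2)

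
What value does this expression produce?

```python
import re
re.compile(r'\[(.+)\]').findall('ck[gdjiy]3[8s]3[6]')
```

['gdjiy]3[8s]3[6']

One capturing group, so `findall` returns just the captured substring from the one match — 1 in all.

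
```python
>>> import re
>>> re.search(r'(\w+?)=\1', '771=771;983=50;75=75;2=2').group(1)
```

The match spans [0:7] → '771=771'.
Captured: group 1 = '771'.

'771'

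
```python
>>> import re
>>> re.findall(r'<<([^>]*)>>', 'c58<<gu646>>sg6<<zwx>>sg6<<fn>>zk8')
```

['gu646', 'zwx', 'fn']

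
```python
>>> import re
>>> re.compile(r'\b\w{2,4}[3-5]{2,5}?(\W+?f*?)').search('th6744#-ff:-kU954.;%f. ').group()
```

A non-greedy quantifier consumes as few characters as it can — just enough that the remainder of the pattern still matches from where it stops; whatever follows it matches normally.
The match spans [0:7] → 'th6744#'.

'th6744#'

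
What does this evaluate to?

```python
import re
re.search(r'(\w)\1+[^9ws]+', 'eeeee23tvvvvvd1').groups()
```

The match spans [0:15] → 'eeeee23tvvvvvd1'.
Captured: group 1 = 'e'.

('e',)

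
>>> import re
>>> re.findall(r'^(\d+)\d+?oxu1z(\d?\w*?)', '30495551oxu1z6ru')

[('3049555', '6')]

Pattern: anchored at the start of the string; then one or more of a digit (captured); then one or more of a digit (lazy), then the literal 'oxu', then the literal '1z'; then optionally a digit, then zero or more of a word character (lazy) (captured).
Matches: at [0:14] match '30495551oxu1z6', groups = ('3049555', '6').
2 groups means the one result is a tuple of 2 captured strings — 1 here.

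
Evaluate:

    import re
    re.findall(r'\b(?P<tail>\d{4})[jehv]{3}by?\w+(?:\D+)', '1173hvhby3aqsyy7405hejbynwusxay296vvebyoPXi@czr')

['1173']

This matches a word boundary (`\b`, zero-width); then exactly 4 of a digit (captured as 'tail'); then exactly 3 of one of [jehv], then a literal 'b', then optionally the literal 'y'; then one or more of a word character; then one or more of a non-digit (non-capturing group).
Scanning left to right: at [0:47] match '1173hvhby3aqsyy7405hejbynwusxay296vvebyoPXi@czr', group 1 = '1173'.
One capturing group, so `findall` returns just the captured substring from the one match — 1 in all.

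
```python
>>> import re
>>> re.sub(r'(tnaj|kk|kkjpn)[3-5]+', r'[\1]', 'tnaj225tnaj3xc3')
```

The replacement refers to a captured group, so each match is rewritten using its own captured text.

'tnaj225[tnaj]xc3'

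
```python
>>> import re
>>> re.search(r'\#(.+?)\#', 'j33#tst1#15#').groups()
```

Lazy quantifiers expand one character at a time until the remainder of the pattern can match.
`re.search` scans for the first position where the pattern succeeds.
The match spans [3:9] → '#tst1#'.
Captured: group 1 = 'tst1'.

('tst1',)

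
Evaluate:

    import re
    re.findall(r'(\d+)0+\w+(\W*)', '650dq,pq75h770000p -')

[('65', ','), ('77000', ' -')]

This matches one or more of a digit (captured); then one or more of the literal '0', then one or more of a word character; then zero or more of a non-word character (captured).
Matches: at [0:6] match '650dq,', groups = ('65', ','); at [11:20] match '770000p -', groups = ('77000', ' -').
2 groups means each result is a tuple of 2 captured strings — 2 here.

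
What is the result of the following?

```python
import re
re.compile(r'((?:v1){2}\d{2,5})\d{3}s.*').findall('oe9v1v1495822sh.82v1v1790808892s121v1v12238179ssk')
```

`findall` collects group 1 from the one match (1 total).

['v1v1495']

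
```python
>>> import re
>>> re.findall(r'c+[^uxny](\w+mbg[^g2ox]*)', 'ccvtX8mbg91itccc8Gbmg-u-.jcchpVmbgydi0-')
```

['tX8mbg91itccc8Gbm', 'pVmbgydi0-']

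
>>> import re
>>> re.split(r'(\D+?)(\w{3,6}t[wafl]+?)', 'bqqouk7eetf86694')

The pattern matches one or more of a non-digit (lazy) (captured); then 3 to 6 of a word character, then the literal 't', then one or more of one of [wafl] (lazy) (captured).
The group in the pattern means `split` returns the separators' captures alongside the pieces.

['', 'bqq', 'ouk7eetf', '86694']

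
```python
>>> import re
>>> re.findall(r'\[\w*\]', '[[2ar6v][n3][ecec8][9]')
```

['[2ar6v]', '[n3]', '[ecec8]', '[9]']

Matches: at [1:8] → '[2ar6v]'; at [8:12] → '[n3]'; at [12:19] → '[ecec8]'; at [19:22] → '[9]'.
No capturing groups, so `findall` returns the 4 full match strings.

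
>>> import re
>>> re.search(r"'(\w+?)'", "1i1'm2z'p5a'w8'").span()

The match spans [3:8] → "'m2z'".

(3, 8)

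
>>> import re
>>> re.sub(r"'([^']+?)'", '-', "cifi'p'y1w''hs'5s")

Matches: at [4:7] → "'p'"; at [11:15] → "'hs'".
`sub` substitutes '-' at each match site.

"cifi-y1w'-5s"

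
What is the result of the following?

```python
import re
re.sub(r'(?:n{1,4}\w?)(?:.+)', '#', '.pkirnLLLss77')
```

'.pkir#'

Pattern: 1 to 4 of the literal 'n', then optionally a word character (non-capturing group); then one or more of any character (non-capturing group).
Matches: at [5:13] → 'nLLLss77'.
`sub` substitutes '#' at each match site.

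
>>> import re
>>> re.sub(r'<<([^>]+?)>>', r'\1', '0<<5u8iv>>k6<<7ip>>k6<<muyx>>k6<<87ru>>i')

'05u8ivk67ipk6muyxk687rui'

Matches: at [1:10] → '<<5u8iv>>'; at [12:19] → '<<7ip>>'; at [21:29] → '<<muyx>>'; at [31:39] → '<<87ru>>'.
`\1` in the replacement pulls in group 1's text for each match.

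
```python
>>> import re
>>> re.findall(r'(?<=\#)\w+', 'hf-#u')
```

['u']

The `(?=…)`/`(?<=…)` assertion just peeks at neighbouring text; it doesn't advance the match position.
With no groups in the pattern, `findall` gives back each whole match — 1 here.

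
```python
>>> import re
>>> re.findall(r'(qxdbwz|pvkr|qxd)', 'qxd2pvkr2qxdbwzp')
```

['qxd', 'pvkr', 'qxdbwz']

Alternation isn't longest-match — the leftmost alternative that fits at this position is chosen.
One capturing group, so `findall` returns just the captured substring from each match — 3 in all.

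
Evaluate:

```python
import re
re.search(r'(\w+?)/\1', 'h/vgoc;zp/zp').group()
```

After group 1 captures some text, `\1` only succeeds where that same text appears again.
`re.search` scans for the first position where the pattern succeeds.
The match spans [7:12] → 'zp/zp'.
Captured: group 1 = 'zp'.

'zp/zp'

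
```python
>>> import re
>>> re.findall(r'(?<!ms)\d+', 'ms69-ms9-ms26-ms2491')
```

['9', '6', '491']

A negative assertion filters positions out without eating any characters.
`findall` yields the raw match text (3 of them) because the pattern has no groups.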